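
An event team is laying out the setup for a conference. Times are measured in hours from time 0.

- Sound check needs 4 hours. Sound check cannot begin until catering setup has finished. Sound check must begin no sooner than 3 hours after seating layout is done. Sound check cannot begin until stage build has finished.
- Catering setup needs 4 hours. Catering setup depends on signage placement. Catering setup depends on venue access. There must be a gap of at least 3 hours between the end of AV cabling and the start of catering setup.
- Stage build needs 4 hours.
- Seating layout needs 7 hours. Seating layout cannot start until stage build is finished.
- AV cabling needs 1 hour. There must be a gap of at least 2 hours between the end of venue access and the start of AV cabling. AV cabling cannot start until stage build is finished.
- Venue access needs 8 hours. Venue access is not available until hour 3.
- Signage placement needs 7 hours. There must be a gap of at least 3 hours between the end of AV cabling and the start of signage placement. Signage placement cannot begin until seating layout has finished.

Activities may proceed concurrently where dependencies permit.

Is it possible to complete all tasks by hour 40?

Stage build has no prerequisites, so it starts at hour 0 and finishes at hour 4.
Seating layout cannot begin until stage build (finishes hour 4). It runs from hour 4 to 4 + 7 = hour 11.
Venue access cannot begin until its own release at hour 3. It runs from hour 3 to 3 + 8 = hour 11.
AV cabling has to wait for venue access (finishes hour 11, plus 2-hour gap → hour 13); stage build (finishes hour 4). The latest of these is hour 13, so AV cabling runs hour 13 to 13 + 1 = hour 14.
For signage placement: AV cabling (finishes hour 14, plus 3-hour gap → hour 17); seating layout (finishes hour 11). Taking the maximum gives a start of hour 17, and it finishes at 17 + 7 = hour 24.
Catering setup needs all of signage placement (finishes hour 24); venue access (finishes hour 11); AV cabling (finishes hour 14, plus 3-hour gap → hour 17). That puts its earliest start at hour 24; it finishes at 24 + 4 = hour 28.
Sound check cannot start until catering setup (finishes hour 28); seating layout (finishes hour 11, plus 3-hour gap → hour 14); stage build (finishes hour 4). The controlling bound is hour 28, so sound check finishes at 28 + 4 = hour 32.
Every task is finished by hour 32, which is no later than the deadline of 40, so the schedule is feasible.

Yes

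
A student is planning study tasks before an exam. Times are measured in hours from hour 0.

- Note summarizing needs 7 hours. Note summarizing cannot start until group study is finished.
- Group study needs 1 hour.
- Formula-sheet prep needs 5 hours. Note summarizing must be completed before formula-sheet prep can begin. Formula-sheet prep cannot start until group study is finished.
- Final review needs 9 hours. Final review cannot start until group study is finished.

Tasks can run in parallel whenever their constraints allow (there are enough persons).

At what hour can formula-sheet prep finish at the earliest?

Nothing blocks group study, so it runs from hour 0 to hour 1.
After group study (finishes hour 1), note summarizing can start at hour 1 and finishes at hour 8.
Formula-sheet prep needs all of note summarizing (finishes hour 8); group study (finishes hour 1). That puts its earliest start at hour 8; it finishes at 8 + 5 = hour 13.

13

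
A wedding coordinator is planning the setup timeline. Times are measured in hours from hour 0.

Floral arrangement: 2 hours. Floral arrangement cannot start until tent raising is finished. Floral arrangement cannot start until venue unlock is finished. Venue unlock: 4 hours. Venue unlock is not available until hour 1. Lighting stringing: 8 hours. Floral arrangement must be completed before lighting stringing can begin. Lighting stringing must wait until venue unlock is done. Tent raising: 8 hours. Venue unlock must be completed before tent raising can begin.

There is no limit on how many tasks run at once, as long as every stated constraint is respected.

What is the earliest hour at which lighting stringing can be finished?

Venue unlock waits on its own release at hour 1, so it starts at hour 1 and finishes at 1 + 4 = hour 5.
Tent raising waits on venue unlock (finishes hour 5), so it starts at hour 5 and finishes at 5 + 8 = hour 13.
Floral arrangement has to wait for tent raising (finishes hour 13); venue unlock (finishes hour 5). The latest of these is hour 13, so floral arrangement runs hour 13 to 13 + 2 = hour 15.
Lighting stringing cannot start until floral arrangement (finishes hour 15); venue unlock (finishes hour 5). The controlling bound is hour 15, so lighting stringing finishes at 15 + 8 = hour 23.

23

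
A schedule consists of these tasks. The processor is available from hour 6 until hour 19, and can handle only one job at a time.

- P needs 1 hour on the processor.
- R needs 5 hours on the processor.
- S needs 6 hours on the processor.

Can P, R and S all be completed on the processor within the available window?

The processor window is 19 − 6 = 13 hours.
Running back to back, the jobs need 1 + 5 + 6 = 12 hours on the processor.
Since 12 ≤ 13, they fit within the window.

Yes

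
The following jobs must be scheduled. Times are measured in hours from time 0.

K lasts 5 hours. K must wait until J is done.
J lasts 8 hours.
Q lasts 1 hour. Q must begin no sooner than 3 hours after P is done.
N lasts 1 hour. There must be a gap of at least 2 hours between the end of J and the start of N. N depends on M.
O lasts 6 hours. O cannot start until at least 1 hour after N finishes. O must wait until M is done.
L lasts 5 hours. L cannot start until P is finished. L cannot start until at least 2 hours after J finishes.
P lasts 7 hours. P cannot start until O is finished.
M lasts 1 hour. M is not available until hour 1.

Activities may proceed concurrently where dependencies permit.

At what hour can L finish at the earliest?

M waits on its own release at hour 1, so it starts at hour 1 and finishes at 1 + 1 = hour 2.
J can start immediately at hour 0; it finishes at hour 8.
N needs all of J (finishes hour 8, plus 2-hour gap → hour 10); M (finishes hour 2). That puts its earliest start at hour 10; it finishes at 10 + 1 = hour 11.
O has to wait for N (finishes hour 11, plus 1-hour gap → hour 12); M (finishes hour 2). The latest of these is hour 12, so O runs hour 12 to 12 + 6 = hour 18.
After O (finishes hour 18), P can start at hour 18 and finishes at hour 25.
L has to wait for P (finishes hour 25); J (finishes hour 8, plus 2-hour gap → hour 10). The latest of these is hour 25, so L runs hour 25 to 25 + 5 = hour 30.

30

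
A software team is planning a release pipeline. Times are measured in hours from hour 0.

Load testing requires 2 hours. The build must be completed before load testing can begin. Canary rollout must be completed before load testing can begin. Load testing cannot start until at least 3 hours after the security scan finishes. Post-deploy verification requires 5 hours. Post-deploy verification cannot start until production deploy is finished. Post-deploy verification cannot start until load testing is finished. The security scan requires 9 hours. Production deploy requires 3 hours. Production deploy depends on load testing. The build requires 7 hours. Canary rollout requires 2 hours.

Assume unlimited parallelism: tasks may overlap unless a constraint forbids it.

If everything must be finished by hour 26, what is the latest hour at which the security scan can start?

Post-deploy verification has no dependents, so it just needs to finish by hour 26. Starting by 26 − 5 = hour 21 achieves that.
Production deploy feeds into post-deploy verification (must start by hour 21); so production deploy must finish by hour 21 and therefore start by hour 18.
Load testing has several dependents: production deploy (must start by hour 18); post-deploy verification (must start by hour 21). The earliest of those limits is hour 18, so load testing must start by 18 − 2 = hour 16.
The security scan must finish before load testing (must start by hour 16, minus 3-hour gap → hour 13). With a 9-hour duration, the security scan must start by 13 − 9 = hour 4.

4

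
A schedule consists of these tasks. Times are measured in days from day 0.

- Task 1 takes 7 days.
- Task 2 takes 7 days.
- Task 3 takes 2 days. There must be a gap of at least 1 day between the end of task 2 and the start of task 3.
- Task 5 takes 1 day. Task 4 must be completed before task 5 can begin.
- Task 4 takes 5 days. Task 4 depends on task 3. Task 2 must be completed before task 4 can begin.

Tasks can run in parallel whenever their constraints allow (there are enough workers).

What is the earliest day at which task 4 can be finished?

15

Task 2 has no prerequisites, so it starts at day 0 and finishes at day 7.
After task 2 (finishes day 7, plus 1-day gap → day 8), task 3 can start at day 8 and finishes at day 10.
Task 4 has to wait for task 3 (finishes day 10); task 2 (finishes day 7). The latest of these is day 10, so task 4 runs day 10 to 10 + 5 = day 15.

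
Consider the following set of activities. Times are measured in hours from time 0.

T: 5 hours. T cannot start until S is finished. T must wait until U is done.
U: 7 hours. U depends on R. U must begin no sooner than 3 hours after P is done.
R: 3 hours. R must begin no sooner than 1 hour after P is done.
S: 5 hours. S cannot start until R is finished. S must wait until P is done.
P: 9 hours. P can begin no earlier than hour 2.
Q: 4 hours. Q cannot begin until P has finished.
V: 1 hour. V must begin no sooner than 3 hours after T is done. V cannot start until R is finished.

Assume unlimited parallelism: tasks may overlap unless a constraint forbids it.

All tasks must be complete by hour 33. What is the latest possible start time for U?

17

V must finish by hour 33; it takes 1 hour, so it must start by 33 − 1 = hour 32.
T must finish before V (must start by hour 32, minus 3-hour gap → hour 29). With a 5-hour duration, T must start by 29 − 5 = hour 24.
U has to be done before T (must start by hour 24). That means finishing by hour 24, i.e. starting by 24 − 7 = hour 17.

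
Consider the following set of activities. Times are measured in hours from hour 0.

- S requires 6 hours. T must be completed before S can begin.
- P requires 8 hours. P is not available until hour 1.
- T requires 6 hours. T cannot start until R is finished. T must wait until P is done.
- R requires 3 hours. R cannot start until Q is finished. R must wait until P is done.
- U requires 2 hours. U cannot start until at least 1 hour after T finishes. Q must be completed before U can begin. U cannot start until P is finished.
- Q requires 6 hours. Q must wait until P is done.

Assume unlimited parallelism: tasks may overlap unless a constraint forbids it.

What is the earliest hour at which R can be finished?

P cannot begin until its own release at hour 1. It runs from hour 1 to 1 + 8 = hour 9.
Q waits on P (finishes hour 9), so it starts at hour 9 and finishes at 9 + 6 = hour 15.
R has to wait for Q (finishes hour 15); P (finishes hour 9). The latest of these is hour 15, so R runs hour 15 to 15 + 3 = hour 18.

18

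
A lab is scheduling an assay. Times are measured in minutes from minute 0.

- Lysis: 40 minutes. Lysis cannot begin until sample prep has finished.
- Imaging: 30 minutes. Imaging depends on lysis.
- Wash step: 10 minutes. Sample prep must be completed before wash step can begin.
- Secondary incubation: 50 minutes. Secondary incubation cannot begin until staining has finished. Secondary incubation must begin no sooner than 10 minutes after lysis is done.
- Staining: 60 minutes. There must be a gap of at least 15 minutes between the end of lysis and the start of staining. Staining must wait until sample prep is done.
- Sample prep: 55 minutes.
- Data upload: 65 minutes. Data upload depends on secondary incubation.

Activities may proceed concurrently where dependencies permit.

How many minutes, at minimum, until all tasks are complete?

Sample prep has no prerequisites, so it starts at minute 0 and finishes at minute 55.
Wash step waits on sample prep (finishes minute 55), so it starts at minute 55 and finishes at 55 + 10 = minute 65.
After sample prep (finishes minute 55), lysis can start at minute 55 and finishes at minute 95.
Imaging cannot begin until lysis (finishes minute 95). It runs from minute 95 to 95 + 30 = minute 125.
Staining has to wait for lysis (finishes minute 95, plus 15-minute gap → minute 110); sample prep (finishes minute 55). The latest of these is minute 110, so staining runs minute 110 to 110 + 60 = minute 170.
Secondary incubation needs all of staining (finishes minute 170); lysis (finishes minute 95, plus 10-minute gap → minute 105). That puts its earliest start at minute 170; it finishes at 170 + 50 = minute 220.
Data upload cannot begin until secondary incubation (finishes minute 220). It runs from minute 220 to 220 + 65 = minute 285.
All tasks are finished once the last one completes. Finish times: Sample prep at 55, Lysis at 95, Wash step at 65, Staining at 170, Secondary incubation at 220, Imaging at 125, Data upload at 285. The latest is minute 285.

285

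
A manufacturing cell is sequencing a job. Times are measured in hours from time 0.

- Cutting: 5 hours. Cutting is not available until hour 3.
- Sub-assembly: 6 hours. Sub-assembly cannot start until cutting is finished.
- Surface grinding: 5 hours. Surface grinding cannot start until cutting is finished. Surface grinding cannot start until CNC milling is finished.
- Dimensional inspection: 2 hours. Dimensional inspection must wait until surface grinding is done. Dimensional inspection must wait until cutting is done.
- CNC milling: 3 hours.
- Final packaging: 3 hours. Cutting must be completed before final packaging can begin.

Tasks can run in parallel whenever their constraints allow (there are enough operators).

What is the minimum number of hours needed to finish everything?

CNC milling can start immediately at hour 0; it finishes at hour 3.
Cutting waits on its own release at hour 3, so it starts at hour 3 and finishes at 3 + 5 = hour 8.
Final packaging cannot begin until cutting (finishes hour 8). It runs from hour 8 to 8 + 3 = hour 11.
After cutting (finishes hour 8), sub-assembly can start at hour 8 and finishes at hour 14.
Surface grinding needs all of cutting (finishes hour 8); CNC milling (finishes hour 3). That puts its earliest start at hour 8; it finishes at 8 + 5 = hour 13.
For dimensional inspection: surface grinding (finishes hour 13); cutting (finishes hour 8). Taking the maximum gives a start of hour 13, and it finishes at 13 + 2 = hour 15.
All tasks are finished once the last one completes. Finish times: Cutting at 8, CNC milling at 3, Surface grinding at 13, Dimensional inspection at 15, Sub-assembly at 14, Final packaging at 11. The latest is hour 15.

15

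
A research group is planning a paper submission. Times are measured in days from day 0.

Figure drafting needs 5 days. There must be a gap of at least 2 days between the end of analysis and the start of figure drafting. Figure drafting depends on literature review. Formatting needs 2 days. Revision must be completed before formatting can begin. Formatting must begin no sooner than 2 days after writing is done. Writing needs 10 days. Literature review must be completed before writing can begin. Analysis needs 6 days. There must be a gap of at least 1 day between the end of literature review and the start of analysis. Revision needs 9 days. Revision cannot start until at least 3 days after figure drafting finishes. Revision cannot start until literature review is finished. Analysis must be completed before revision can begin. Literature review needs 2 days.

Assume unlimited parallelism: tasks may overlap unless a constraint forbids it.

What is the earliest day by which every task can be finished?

Literature review can start immediately at day 0; it finishes at day 2.
Writing cannot begin until literature review (finishes day 2). It runs from day 2 to 2 + 10 = day 12.
Analysis waits on literature review (finishes day 2, plus 1-day gap → day 3), so it starts at day 3 and finishes at 3 + 6 = day 9.
Figure drafting has to wait for analysis (finishes day 9, plus 2-day gap → day 11); literature review (finishes day 2). The latest of these is day 11, so figure drafting runs day 11 to 11 + 5 = day 16.
Revision cannot start until figure drafting (finishes day 16, plus 3-day gap → day 19); literature review (finishes day 2); analysis (finishes day 9). The controlling bound is day 19, so revision finishes at 19 + 9 = day 28.
Formatting needs all of revision (finishes day 28); writing (finishes day 12, plus 2-day gap → day 14). That puts its earliest start at day 28; it finishes at 28 + 2 = day 30.
All tasks are finished once the last one completes. Finish times: Literature review at 2, Analysis at 9, Figure drafting at 16, Writing at 12, Revision at 28, Formatting at 30. The latest is day 30.

30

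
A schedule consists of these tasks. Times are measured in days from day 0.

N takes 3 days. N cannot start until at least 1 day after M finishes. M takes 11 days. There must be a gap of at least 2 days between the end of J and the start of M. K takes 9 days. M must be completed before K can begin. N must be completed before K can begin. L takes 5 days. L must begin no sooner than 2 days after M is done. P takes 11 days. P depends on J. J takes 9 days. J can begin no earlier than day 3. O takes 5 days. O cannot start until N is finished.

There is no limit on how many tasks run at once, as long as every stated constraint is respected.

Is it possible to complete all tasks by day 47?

Yes

After its own release at day 3, J can start at day 3 and finishes at day 12.
After J (finishes day 12), P can start at day 12 and finishes at day 23.
After J (finishes day 12, plus 2-day gap → day 14), M can start at day 14 and finishes at day 25.
After M (finishes day 25, plus 1-day gap → day 26), N can start at day 26 and finishes at day 29.
O waits on N (finishes day 29), so it starts at day 29 and finishes at 29 + 5 = day 34.
K has to wait for M (finishes day 25); N (finishes day 29). The latest of these is day 29, so K runs day 29 to 29 + 9 = day 38.
After M (finishes day 25, plus 2-day gap → day 27), L can start at day 27 and finishes at day 32.
Every task is finished by day 38, which is no later than the deadline of 47, so the schedule is feasible.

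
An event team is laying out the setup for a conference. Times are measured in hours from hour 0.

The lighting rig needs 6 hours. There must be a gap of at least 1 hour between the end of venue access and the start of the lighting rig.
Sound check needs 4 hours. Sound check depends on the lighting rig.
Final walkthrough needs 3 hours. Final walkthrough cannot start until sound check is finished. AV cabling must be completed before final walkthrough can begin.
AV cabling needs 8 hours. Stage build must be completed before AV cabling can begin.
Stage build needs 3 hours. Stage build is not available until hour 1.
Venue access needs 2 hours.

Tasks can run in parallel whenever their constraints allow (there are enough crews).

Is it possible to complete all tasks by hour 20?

Stage build waits on its own release at hour 1, so it starts at hour 1 and finishes at 1 + 3 = hour 4.
AV cabling cannot begin until stage build (finishes hour 4). It runs from hour 4 to 4 + 8 = hour 12.
Venue access can start immediately at hour 0; it finishes at hour 2.
The lighting rig cannot begin until venue access (finishes hour 2, plus 1-hour gap → hour 3). It runs from hour 3 to 3 + 6 = hour 9.
After the lighting rig (finishes hour 9), sound check can start at hour 9 and finishes at hour 13.
For final walkthrough: sound check (finishes hour 13); AV cabling (finishes hour 12). Taking the maximum gives a start of hour 13, and it finishes at 13 + 3 = hour 16.
Every task is finished by hour 16, which is no later than the deadline of 20, so the schedule is feasible.

Yes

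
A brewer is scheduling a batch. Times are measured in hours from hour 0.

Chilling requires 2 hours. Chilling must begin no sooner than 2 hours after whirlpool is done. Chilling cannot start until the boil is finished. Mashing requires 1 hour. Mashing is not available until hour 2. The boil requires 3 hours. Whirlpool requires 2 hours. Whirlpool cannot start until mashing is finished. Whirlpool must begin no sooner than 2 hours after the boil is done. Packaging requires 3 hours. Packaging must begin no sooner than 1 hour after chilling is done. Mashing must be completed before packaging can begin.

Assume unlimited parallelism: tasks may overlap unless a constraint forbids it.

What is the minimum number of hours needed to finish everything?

The boil has no prerequisites, so it starts at hour 0 and finishes at hour 3.
After its own release at hour 2, mashing can start at hour 2 and finishes at hour 3.
Whirlpool needs all of mashing (finishes hour 3); the boil (finishes hour 3, plus 2-hour gap → hour 5). That puts its earliest start at hour 5; it finishes at 5 + 2 = hour 7.
Chilling cannot start until whirlpool (finishes hour 7, plus 2-hour gap → hour 9); the boil (finishes hour 3). The controlling bound is hour 9, so chilling finishes at 9 + 2 = hour 11.
Packaging needs all of chilling (finishes hour 11, plus 1-hour gap → hour 12); mashing (finishes hour 3). That puts its earliest start at hour 12; it finishes at 12 + 3 = hour 15.
All tasks are finished once the last one completes. Finish times: Mashing at 3, The boil at 3, Whirlpool at 7, Chilling at 11, Packaging at 15. The latest is hour 15.

15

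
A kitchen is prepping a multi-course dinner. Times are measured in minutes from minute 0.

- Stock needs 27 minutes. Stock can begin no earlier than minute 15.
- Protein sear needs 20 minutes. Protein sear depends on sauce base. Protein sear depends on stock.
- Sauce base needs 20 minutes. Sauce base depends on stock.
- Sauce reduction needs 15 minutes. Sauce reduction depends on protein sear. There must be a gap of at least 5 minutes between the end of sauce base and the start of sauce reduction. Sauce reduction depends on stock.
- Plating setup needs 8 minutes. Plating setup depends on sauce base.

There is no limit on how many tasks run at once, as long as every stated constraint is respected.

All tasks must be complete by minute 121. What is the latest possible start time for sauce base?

66

Nothing follows sauce reduction; the deadline of minute 121 is its only limit. It must start by 121 − 15 = minute 106.
Protein sear has to be done before sauce reduction (must start by minute 106). That means finishing by minute 106, i.e. starting by 106 − 20 = minute 86.
To finish by minute 121, plating setup (duration 8) must start no later than minute 113.
For sauce base: protein sear (must start by minute 86); sauce reduction (must start by minute 106, minus 5-minute gap → minute 101); plating setup (must start by minute 113). The most restrictive is minute 86; with a 20-minute duration, sauce base must start by minute 66.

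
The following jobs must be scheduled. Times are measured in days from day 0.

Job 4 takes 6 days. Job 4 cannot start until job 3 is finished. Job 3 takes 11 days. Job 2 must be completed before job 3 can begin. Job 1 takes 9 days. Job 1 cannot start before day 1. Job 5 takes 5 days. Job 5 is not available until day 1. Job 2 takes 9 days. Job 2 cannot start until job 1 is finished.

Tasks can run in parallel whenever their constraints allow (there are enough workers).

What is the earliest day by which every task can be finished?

36

Job 5 cannot begin until its own release at day 1. It runs from day 1 to 1 + 5 = day 6.
After its own release at day 1, job 1 can start at day 1 and finishes at day 10.
Job 2 waits on job 1 (finishes day 10), so it starts at day 10 and finishes at 10 + 9 = day 19.
Job 3 cannot begin until job 2 (finishes day 19). It runs from day 19 to 19 + 11 = day 30.
After job 3 (finishes day 30), job 4 can start at day 30 and finishes at day 36.
All tasks are finished once the last one completes. Finish times: Job 1 at 10, Job 2 at 19, Job 3 at 30, Job 4 at 36, Job 5 at 6. The latest is day 36.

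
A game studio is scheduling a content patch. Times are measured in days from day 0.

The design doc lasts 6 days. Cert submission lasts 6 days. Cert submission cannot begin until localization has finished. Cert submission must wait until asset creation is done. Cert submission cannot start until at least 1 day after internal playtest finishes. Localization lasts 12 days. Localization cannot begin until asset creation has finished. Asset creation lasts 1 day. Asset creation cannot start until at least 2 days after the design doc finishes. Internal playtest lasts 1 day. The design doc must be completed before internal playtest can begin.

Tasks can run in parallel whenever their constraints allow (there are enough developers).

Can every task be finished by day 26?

The design doc can start immediately at day 0; it finishes at day 6.
Internal playtest cannot begin until the design doc (finishes day 6). It runs from day 6 to 6 + 1 = day 7.
After the design doc (finishes day 6, plus 2-day gap → day 8), asset creation can start at day 8 and finishes at day 9.
After asset creation (finishes day 9), localization can start at day 9 and finishes at day 21.
Cert submission needs all of localization (finishes day 21); asset creation (finishes day 9); internal playtest (finishes day 7, plus 1-day gap → day 8). That puts its earliest start at day 21; it finishes at 21 + 6 = day 27.
The earliest everything can be done is day 27, which is after the deadline of 26, so it is not possible.

No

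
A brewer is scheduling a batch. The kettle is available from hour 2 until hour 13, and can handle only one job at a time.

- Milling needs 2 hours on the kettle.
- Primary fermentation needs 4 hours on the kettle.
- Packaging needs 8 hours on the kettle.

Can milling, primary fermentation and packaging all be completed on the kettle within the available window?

The kettle window is 13 − 2 = 11 hours.
Running back to back, the jobs need 2 + 4 + 8 = 14 hours on the kettle.
Since 14 > 11, they cannot all fit.

No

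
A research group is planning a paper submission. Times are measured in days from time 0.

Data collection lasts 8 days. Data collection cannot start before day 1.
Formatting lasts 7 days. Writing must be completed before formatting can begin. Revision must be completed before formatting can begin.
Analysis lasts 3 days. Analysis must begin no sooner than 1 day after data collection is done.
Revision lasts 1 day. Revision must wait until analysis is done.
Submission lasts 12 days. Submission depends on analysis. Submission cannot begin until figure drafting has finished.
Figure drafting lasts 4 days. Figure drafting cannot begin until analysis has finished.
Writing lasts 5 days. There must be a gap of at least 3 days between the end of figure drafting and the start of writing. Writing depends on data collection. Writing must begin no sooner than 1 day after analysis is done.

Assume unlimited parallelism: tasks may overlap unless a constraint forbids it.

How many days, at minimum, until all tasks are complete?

After its own release at day 1, data collection can start at day 1 and finishes at day 9.
Analysis waits on data collection (finishes day 9, plus 1-day gap → day 10), so it starts at day 10 and finishes at 10 + 3 = day 13.
Revision waits on analysis (finishes day 13), so it starts at day 13 and finishes at 13 + 1 = day 14.
After analysis (finishes day 13), figure drafting can start at day 13 and finishes at day 17.
Submission cannot start until analysis (finishes day 13); figure drafting (finishes day 17). The controlling bound is day 17, so submission finishes at 17 + 12 = day 29.
Writing has to wait for figure drafting (finishes day 17, plus 3-day gap → day 20); data collection (finishes day 9); analysis (finishes day 13, plus 1-day gap → day 14). The latest of these is day 20, so writing runs day 20 to 20 + 5 = day 25.
Formatting needs all of writing (finishes day 25); revision (finishes day 14). That puts its earliest start at day 25; it finishes at 25 + 7 = day 32.
All tasks are finished once the last one completes. Finish times: Data collection at 9, Analysis at 13, Figure drafting at 17, Writing at 25, Revision at 14, Formatting at 32, Submission at 29. The latest is day 32.

32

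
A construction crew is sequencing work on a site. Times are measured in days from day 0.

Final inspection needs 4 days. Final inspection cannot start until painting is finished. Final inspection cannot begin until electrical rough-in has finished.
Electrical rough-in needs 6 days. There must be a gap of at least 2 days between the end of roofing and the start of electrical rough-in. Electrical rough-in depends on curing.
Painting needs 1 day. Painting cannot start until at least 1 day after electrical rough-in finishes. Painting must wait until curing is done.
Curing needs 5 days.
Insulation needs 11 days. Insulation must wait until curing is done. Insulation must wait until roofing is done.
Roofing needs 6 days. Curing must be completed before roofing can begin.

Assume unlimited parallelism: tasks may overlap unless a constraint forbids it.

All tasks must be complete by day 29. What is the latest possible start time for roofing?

To finish by day 29, final inspection (duration 4) must start no later than day 25.
Since final inspection (must start by day 25) depends on it, painting must finish by day 25. Backing off its 1-day duration gives a latest start of day 24.
Electrical rough-in must finish in time for painting (must start by day 24, minus 1-day gap → day 23); final inspection (must start by day 25). The tightest is day 23, so electrical rough-in must start by 23 − 6 = day 17.
Insulation must finish by day 29; it takes 11 days, so it must start by 29 − 11 = day 18.
Roofing has several dependents: electrical rough-in (must start by day 17, minus 2-day gap → day 15); insulation (must start by day 18). The earliest of those limits is day 15, so roofing must start by 15 − 6 = day 9.

9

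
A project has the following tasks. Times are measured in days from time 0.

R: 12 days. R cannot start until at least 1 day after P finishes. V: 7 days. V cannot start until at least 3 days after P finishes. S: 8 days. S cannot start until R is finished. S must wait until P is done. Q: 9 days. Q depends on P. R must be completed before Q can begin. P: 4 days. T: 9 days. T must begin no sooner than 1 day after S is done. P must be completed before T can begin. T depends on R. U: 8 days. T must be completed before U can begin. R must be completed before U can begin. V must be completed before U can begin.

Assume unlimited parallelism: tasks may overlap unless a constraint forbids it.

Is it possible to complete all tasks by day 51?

Yes

Nothing blocks P, so it runs from day 0 to day 4.
V waits on P (finishes day 4, plus 3-day gap → day 7), so it starts at day 7 and finishes at 7 + 7 = day 14.
After P (finishes day 4, plus 1-day gap → day 5), R can start at day 5 and finishes at day 17.
S has to wait for R (finishes day 17); P (finishes day 4). The latest of these is day 17, so S runs day 17 to 17 + 8 = day 25.
For T: S (finishes day 25, plus 1-day gap → day 26); P (finishes day 4); R (finishes day 17). Taking the maximum gives a start of day 26, and it finishes at 26 + 9 = day 35.
U has to wait for T (finishes day 35); R (finishes day 17); V (finishes day 14). The latest of these is day 35, so U runs day 35 to 35 + 8 = day 43.
Q has to wait for P (finishes day 4); R (finishes day 17). The latest of these is day 17, so Q runs day 17 to 17 + 9 = day 26.
Every task is finished by day 43, which is no later than the deadline of 51, so the schedule is feasible.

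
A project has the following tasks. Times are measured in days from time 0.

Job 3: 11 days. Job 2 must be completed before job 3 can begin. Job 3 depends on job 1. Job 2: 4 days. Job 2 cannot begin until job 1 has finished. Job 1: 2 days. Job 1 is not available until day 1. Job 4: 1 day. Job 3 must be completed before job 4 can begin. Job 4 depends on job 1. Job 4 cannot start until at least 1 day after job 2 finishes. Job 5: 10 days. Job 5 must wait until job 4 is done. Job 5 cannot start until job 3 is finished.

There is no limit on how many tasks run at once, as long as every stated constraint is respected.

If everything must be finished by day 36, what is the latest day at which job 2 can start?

10

Job 5 must finish by day 36; it takes 10 days, so it must start by 36 − 10 = day 26.
Job 4 has to be done before job 5 (must start by day 26). That means finishing by day 26, i.e. starting by 26 − 1 = day 25.
For job 3: job 4 (must start by day 25); job 5 (must start by day 26). The most restrictive is day 25; with an 11-day duration, job 3 must start by day 14.
Job 2 feeds job 3 (must start by day 14); job 4 (must start by day 25, minus 1-day gap → day 24). Taking the minimum, job 2 must finish by day 14 and start by 14 − 4 = day 10.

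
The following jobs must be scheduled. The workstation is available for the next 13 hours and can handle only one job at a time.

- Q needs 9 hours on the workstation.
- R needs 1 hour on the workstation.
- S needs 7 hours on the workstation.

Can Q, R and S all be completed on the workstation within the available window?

No

Running back to back, the jobs need 9 + 1 + 7 = 17 hours on the workstation.
Since 17 > 13, they cannot all fit.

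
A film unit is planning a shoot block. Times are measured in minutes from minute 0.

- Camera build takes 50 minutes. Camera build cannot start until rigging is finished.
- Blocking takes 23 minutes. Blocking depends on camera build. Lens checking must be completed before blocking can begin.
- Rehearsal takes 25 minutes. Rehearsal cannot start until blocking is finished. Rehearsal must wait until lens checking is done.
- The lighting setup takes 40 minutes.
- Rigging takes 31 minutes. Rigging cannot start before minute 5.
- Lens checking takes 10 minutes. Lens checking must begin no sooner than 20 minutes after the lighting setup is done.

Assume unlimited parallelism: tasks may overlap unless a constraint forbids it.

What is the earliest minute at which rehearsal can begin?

The lighting setup has no prerequisites, so it starts at minute 0 and finishes at minute 40.
Lens checking waits on the lighting setup (finishes minute 40, plus 20-minute gap → minute 60), so it starts at minute 60 and finishes at 60 + 10 = minute 70.
After its own release at minute 5, rigging can start at minute 5 and finishes at minute 36.
Camera build cannot begin until rigging (finishes minute 36). It runs from minute 36 to 36 + 50 = minute 86.
Blocking needs all of camera build (finishes minute 86); lens checking (finishes minute 70). That puts its earliest start at minute 86; it finishes at 86 + 23 = minute 109.
Rehearsal waits on blocking (finishes minute 109); lens checking (finishes minute 70). The latest of these is minute 109, which is the earliest rehearsal can start.

109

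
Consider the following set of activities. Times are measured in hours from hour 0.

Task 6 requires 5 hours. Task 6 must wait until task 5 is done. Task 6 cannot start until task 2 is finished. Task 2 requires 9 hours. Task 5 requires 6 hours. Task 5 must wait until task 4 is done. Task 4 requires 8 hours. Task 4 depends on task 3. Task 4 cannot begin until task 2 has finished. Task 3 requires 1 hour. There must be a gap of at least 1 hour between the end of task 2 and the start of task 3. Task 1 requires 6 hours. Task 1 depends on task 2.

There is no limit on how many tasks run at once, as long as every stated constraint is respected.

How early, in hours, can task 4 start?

11

Task 2 can start immediately at hour 0; it finishes at hour 9.
After task 2 (finishes hour 9, plus 1-hour gap → hour 10), task 3 can start at hour 10 and finishes at hour 11.
Task 4 waits on task 3 (finishes hour 11); task 2 (finishes hour 9). The latest of these is hour 11, which is the earliest task 4 can start.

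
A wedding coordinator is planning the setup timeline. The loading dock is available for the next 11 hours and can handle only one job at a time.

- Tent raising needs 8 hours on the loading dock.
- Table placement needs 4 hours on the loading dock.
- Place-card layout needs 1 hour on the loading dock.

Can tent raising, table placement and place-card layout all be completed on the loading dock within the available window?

No

Running back to back, the jobs need 8 + 4 + 1 = 13 hours on the loading dock.
Since 13 > 11, they cannot all fit.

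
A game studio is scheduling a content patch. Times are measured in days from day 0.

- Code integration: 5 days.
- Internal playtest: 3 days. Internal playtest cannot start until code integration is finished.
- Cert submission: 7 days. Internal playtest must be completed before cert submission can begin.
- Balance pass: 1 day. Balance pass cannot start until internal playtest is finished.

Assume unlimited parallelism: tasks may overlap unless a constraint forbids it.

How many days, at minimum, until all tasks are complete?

Code integration has no prerequisites, so it starts at day 0 and finishes at day 5.
Internal playtest waits on code integration (finishes day 5), so it starts at day 5 and finishes at 5 + 3 = day 8.
Cert submission cannot begin until internal playtest (finishes day 8). It runs from day 8 to 8 + 7 = day 15.
Balance pass cannot begin until internal playtest (finishes day 8). It runs from day 8 to 8 + 1 = day 9.
All tasks are finished once the last one completes. Finish times: Code integration at 5, Internal playtest at 8, Balance pass at 9, Cert submission at 15. The latest is day 15.

15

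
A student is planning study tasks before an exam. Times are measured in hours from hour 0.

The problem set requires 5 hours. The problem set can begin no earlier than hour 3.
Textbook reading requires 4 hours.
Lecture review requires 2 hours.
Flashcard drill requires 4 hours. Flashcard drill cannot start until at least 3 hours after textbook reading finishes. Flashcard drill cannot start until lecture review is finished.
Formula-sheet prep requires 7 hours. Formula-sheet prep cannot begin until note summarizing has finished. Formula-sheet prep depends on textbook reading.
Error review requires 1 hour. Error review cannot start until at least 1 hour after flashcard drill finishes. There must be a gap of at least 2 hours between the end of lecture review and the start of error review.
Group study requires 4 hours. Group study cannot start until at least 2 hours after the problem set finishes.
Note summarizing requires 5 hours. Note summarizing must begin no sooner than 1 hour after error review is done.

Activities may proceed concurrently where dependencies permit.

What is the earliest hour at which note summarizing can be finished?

19

Lecture review can start immediately at hour 0; it finishes at hour 2.
Textbook reading can start immediately at hour 0; it finishes at hour 4.
Flashcard drill has to wait for textbook reading (finishes hour 4, plus 3-hour gap → hour 7); lecture review (finishes hour 2). The latest of these is hour 7, so flashcard drill runs hour 7 to 7 + 4 = hour 11.
Error review needs all of flashcard drill (finishes hour 11, plus 1-hour gap → hour 12); lecture review (finishes hour 2, plus 2-hour gap → hour 4). That puts its earliest start at hour 12; it finishes at 12 + 1 = hour 13.
Note summarizing cannot begin until error review (finishes hour 13, plus 1-hour gap → hour 14). It runs from hour 14 to 14 + 5 = hour 19.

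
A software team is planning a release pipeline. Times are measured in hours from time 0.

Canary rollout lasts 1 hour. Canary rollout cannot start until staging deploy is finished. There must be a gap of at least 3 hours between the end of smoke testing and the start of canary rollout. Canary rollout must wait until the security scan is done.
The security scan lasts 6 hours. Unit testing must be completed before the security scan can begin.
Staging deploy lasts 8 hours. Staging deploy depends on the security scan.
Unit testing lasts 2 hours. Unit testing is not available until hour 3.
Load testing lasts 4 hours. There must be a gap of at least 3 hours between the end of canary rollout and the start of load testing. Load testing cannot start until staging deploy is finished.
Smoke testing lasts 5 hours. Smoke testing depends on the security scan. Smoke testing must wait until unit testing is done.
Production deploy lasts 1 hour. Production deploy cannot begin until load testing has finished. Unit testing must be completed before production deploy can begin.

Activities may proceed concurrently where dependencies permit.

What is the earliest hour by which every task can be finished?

After its own release at hour 3, unit testing can start at hour 3 and finishes at hour 5.
After unit testing (finishes hour 5), the security scan can start at hour 5 and finishes at hour 11.
Smoke testing has to wait for the security scan (finishes hour 11); unit testing (finishes hour 5). The latest of these is hour 11, so smoke testing runs hour 11 to 11 + 5 = hour 16.
Staging deploy cannot begin until the security scan (finishes hour 11). It runs from hour 11 to 11 + 8 = hour 19.
Canary rollout has to wait for staging deploy (finishes hour 19); smoke testing (finishes hour 16, plus 3-hour gap → hour 19); the security scan (finishes hour 11). The latest of these is hour 19, so canary rollout runs hour 19 to 19 + 1 = hour 20.
Load testing needs all of canary rollout (finishes hour 20, plus 3-hour gap → hour 23); staging deploy (finishes hour 19). That puts its earliest start at hour 23; it finishes at 23 + 4 = hour 27.
Production deploy cannot start until load testing (finishes hour 27); unit testing (finishes hour 5). The controlling bound is hour 27, so production deploy finishes at 27 + 1 = hour 28.
All tasks are finished once the last one completes. Finish times: Unit testing at 5, The security scan at 11, Staging deploy at 19, Smoke testing at 16, Canary rollout at 20, Load testing at 27, Production deploy at 28. The latest is hour 28.

28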